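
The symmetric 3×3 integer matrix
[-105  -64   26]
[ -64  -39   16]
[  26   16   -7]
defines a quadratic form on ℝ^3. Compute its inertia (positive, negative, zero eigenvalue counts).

Answer: (1, 2, 0)

Derivation:
step 0: pivot -105 → sign −
step 1: pivot 1/105 → sign +
step 2: pivot -3 → sign −
signature = (1, 2, 0)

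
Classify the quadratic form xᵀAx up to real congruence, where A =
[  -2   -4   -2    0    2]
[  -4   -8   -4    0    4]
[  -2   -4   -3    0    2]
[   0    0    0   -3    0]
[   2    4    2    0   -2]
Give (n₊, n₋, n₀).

step 0: pivot -2 → sign −
step 1: pivot -1 → sign −
step 2: pivot -3 → sign −
step 3: row/col 3 already zero → sign 0
step 4: row/col 4 already zero → sign 0
signature = (0, 3, 2)

Answer: (0, 3, 2)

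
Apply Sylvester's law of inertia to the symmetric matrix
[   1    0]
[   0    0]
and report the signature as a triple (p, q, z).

Answer: (1, 0, 1)

Derivation:
step 0: pivot 1 → sign +
step 1: row/col 1 already zero → sign 0
signature = (1, 0, 1)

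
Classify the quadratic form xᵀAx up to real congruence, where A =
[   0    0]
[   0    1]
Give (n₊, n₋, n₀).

Answer: (1, 0, 1)

Derivation:
step 0: pivot 1 → sign +
step 1: row/col 1 already zero → sign 0
signature = (1, 0, 1)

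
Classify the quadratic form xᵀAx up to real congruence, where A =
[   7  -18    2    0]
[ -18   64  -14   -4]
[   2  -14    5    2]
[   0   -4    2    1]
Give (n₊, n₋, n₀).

Answer: (3, 0, 1)

Derivation:
step 0: pivot 7 → sign +
step 1: pivot 124/7 → sign +
step 2: pivot 3/31 → sign +
step 3: row/col 3 already zero → sign 0
signature = (3, 0, 1)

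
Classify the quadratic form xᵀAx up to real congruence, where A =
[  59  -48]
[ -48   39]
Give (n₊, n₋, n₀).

step 0: pivot 59 → sign +
step 1: pivot -3/59 → sign −
signature = (1, 1, 0)

Answer: (1, 1, 0)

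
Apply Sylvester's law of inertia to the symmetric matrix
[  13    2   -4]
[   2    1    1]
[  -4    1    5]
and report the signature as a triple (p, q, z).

step 0: pivot 13 → sign +
step 1: pivot 9/13 → sign +
step 2: row/col 2 already zero → sign 0
signature = (2, 0, 1)

Answer: (2, 0, 1)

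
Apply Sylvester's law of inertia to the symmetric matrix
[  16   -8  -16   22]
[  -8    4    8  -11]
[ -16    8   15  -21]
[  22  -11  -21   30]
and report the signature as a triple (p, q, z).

step 0: pivot 16 → sign +
step 1: pivot -1 → sign −
step 2: pivot 3/4 → sign +
step 3: row/col 3 already zero → sign 0
signature = (2, 1, 1)

Answer: (2, 1, 1)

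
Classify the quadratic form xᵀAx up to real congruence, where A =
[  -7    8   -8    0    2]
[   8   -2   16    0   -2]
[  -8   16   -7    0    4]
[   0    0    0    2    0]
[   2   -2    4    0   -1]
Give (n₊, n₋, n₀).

Answer: (3, 2, 0)

Derivation:
step 0: pivot -7 → sign −
step 1: pivot 50/7 → sign +
step 2: pivot -111/25 → sign −
step 3: pivot 2 → sign +
step 4: pivot 1/37 → sign +
signature = (3, 2, 0)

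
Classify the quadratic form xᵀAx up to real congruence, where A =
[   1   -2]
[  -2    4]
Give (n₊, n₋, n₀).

step 0: pivot 1 → sign +
step 1: row/col 1 already zero → sign 0
signature = (1, 0, 1)

Answer: (1, 0, 1)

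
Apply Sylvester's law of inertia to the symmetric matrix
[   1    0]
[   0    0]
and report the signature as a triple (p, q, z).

Answer: (1, 0, 1)

Derivation:
step 0: pivot 1 → sign +
step 1: row/col 1 already zero → sign 0
signature = (1, 0, 1)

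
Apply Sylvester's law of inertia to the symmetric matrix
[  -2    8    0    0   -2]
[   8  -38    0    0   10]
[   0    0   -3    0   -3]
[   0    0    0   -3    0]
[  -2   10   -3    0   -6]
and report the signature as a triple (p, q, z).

Answer: (0, 5, 0)

Derivation:
step 0: pivot -2 → sign −
step 1: pivot -6 → sign −
step 2: pivot -3 → sign −
step 3: pivot -3 → sign −
step 4: pivot -1/3 → sign −
signature = (0, 5, 0)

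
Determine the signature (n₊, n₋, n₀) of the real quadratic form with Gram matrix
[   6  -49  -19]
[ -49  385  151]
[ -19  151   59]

step 0: pivot 6 → sign +
step 1: pivot -91/6 → sign −
step 2: pivot -2/91 → sign −
signature = (1, 2, 0)

Answer: (1, 2, 0)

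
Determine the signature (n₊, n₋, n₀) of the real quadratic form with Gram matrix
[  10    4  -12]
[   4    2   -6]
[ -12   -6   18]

Answer: (2, 0, 1)

Derivation:
step 0: pivot 10 → sign +
step 1: pivot 2/5 → sign +
step 2: row/col 2 already zero → sign 0
signature = (2, 0, 1)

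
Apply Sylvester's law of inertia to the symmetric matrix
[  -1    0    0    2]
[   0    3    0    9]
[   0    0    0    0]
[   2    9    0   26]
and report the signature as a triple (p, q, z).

step 0: pivot -1 → sign −
step 1: pivot 3 → sign +
step 2: pivot 3 → sign +
step 3: row/col 3 already zero → sign 0
signature = (2, 1, 1)

Answer: (2, 1, 1)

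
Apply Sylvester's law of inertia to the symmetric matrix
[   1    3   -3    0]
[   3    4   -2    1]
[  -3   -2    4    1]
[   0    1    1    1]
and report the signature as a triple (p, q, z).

step 0: pivot 1 → sign +
step 1: pivot -5 → sign −
step 2: pivot 24/5 → sign +
step 3: row/col 3 already zero → sign 0
signature = (2, 1, 1)

Answer: (2, 1, 1)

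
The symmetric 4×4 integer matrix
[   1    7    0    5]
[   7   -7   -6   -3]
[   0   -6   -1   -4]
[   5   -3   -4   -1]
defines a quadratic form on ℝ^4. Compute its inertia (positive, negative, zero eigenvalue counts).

step 0: pivot 1 → sign +
step 1: pivot -56 → sign −
step 2: pivot -5/14 → sign −
step 3: pivot -1/5 → sign −
signature = (1, 3, 0)

Answer: (1, 3, 0)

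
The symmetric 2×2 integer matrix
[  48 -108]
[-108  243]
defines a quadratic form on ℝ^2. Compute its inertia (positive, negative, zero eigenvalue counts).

Answer: (1, 0, 1)

Derivation:
step 0: pivot 48 → sign +
step 1: row/col 1 already zero → sign 0
signature = (1, 0, 1)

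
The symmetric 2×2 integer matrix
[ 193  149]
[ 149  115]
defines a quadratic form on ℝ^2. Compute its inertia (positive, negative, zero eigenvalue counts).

step 0: pivot 193 → sign +
step 1: pivot -6/193 → sign −
signature = (1, 1, 0)

Answer: (1, 1, 0)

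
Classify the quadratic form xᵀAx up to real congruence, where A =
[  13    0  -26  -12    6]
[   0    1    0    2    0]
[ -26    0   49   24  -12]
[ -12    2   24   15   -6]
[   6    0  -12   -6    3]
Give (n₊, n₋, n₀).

Answer: (3, 2, 0)

Derivation:
step 0: pivot 13 → sign +
step 1: pivot 1 → sign +
step 2: pivot -3 → sign −
step 3: pivot -1/13 → sign −
step 4: pivot 3 → sign +
signature = (3, 2, 0)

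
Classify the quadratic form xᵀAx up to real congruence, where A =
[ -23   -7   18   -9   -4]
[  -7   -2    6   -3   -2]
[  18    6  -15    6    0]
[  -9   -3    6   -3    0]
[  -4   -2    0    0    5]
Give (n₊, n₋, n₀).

Answer: (2, 2, 1)

Derivation:
step 0: pivot -23 → sign −
step 1: pivot 3/23 → sign +
step 2: pivot -3 → sign −
step 3: pivot 1 → sign +
step 4: row/col 4 already zero → sign 0
signature = (2, 2, 1)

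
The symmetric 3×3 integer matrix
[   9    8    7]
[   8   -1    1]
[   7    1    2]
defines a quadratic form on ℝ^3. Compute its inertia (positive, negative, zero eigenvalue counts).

step 0: pivot 9 → sign +
step 1: pivot -73/9 → sign −
step 2: pivot -6/73 → sign −
signature = (1, 2, 0)

Answer: (1, 2, 0)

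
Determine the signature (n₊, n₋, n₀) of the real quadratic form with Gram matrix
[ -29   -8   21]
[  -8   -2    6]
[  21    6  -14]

Answer: (2, 1, 0)

Derivation:
step 0: pivot -29 → sign −
step 1: pivot 6/29 → sign +
step 2: pivot 1 → sign +
signature = (2, 1, 0)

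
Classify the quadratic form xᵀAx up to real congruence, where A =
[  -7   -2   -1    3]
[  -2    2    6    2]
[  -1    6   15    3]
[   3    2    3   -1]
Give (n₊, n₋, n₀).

Answer: (1, 2, 1)

Derivation:
step 0: pivot -7 → sign −
step 1: pivot 18/7 → sign +
step 2: pivot -2/9 → sign −
step 3: row/col 3 already zero → sign 0
signature = (1, 2, 1)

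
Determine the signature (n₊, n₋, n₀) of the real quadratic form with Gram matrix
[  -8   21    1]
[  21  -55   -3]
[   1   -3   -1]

step 0: pivot -8 → sign −
step 1: pivot 1/8 → sign +
step 2: pivot -2 → sign −
signature = (1, 2, 0)

Answer: (1, 2, 0)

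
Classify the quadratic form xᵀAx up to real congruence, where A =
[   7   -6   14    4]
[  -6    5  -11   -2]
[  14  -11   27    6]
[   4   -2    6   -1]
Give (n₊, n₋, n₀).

Answer: (3, 1, 0)

Derivation:
step 0: pivot 7 → sign +
step 1: pivot -1/7 → sign −
step 2: pivot 6 → sign +
step 3: pivot 1/3 → sign +
signature = (3, 1, 0)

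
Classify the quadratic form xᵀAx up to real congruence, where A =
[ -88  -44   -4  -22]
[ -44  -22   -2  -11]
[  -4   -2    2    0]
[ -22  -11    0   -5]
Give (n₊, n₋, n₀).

step 0: pivot -88 → sign −
step 1: pivot 24/11 → sign +
step 2: pivot 1/24 → sign +
step 3: row/col 3 already zero → sign 0
signature = (2, 1, 1)

Answer: (2, 1, 1)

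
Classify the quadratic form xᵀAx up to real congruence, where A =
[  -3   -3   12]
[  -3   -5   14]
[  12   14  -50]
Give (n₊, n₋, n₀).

step 0: pivot -3 → sign −
step 1: pivot -2 → sign −
step 2: row/col 2 already zero → sign 0
signature = (0, 2, 1)

Answer: (0, 2, 1)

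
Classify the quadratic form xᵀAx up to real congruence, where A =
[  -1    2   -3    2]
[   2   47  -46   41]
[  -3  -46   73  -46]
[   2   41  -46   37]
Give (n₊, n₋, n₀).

step 0: pivot -1 → sign −
step 1: pivot 51 → sign +
step 2: pivot 1478/51 → sign +
step 3: pivot 2/739 → sign +
signature = (3, 1, 0)

Answer: (3, 1, 0)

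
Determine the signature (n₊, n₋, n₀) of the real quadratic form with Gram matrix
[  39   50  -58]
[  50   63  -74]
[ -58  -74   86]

step 0: pivot 39 → sign +
step 1: pivot -43/39 → sign −
step 2: pivot -6/43 → sign −
signature = (1, 2, 0)

Answer: (1, 2, 0)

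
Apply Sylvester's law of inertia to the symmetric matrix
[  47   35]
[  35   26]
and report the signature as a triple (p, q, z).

Answer: (1, 1, 0)

Derivation:
step 0: pivot 47 → sign +
step 1: pivot -3/47 → sign −
signature = (1, 1, 0)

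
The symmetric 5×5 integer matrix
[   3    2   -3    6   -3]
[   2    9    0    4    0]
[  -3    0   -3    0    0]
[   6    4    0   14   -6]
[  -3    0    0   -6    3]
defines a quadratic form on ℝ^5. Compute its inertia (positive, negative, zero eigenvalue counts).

step 0: pivot 3 → sign +
step 1: pivot 23/3 → sign +
step 2: pivot -150/23 → sign −
step 3: pivot 188/25 → sign +
step 4: pivot -3/188 → sign −
signature = (3, 2, 0)

Answer: (3, 2, 0)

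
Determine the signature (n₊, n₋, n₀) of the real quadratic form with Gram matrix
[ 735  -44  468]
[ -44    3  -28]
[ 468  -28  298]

Answer: (3, 0, 0)

Derivation:
step 0: pivot 735 → sign +
step 1: pivot 269/735 → sign +
step 2: pivot 2/269 → sign +
signature = (3, 0, 0)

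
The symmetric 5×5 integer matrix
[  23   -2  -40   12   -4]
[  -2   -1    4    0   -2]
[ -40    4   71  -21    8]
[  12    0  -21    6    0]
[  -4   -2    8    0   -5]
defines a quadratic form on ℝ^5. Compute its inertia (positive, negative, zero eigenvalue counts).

step 0: pivot 23 → sign +
step 1: pivot -27/23 → sign −
step 2: pivot 5/3 → sign +
step 3: pivot 3/5 → sign +
step 4: pivot -1 → sign −
signature = (3, 2, 0)

Answer: (3, 2, 0)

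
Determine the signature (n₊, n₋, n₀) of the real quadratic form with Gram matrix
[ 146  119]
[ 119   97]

step 0: pivot 146 → sign +
step 1: pivot 1/146 → sign +
signature = (2, 0, 0)

Answer: (2, 0, 0)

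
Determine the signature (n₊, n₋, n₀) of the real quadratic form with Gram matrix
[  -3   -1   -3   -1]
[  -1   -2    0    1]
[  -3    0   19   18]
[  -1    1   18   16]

Answer: (2, 2, 0)

Derivation:
step 0: pivot -3 → sign −
step 1: pivot -5/3 → sign −
step 2: pivot 113/5 → sign +
step 3: pivot 6/113 → sign +
signature = (2, 2, 0)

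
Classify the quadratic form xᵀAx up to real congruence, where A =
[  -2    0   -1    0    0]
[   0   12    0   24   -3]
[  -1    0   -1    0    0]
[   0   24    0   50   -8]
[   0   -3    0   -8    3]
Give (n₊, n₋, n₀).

step 0: pivot -2 → sign −
step 1: pivot 12 → sign +
step 2: pivot -1/2 → sign −
step 3: pivot 2 → sign +
step 4: pivot 1/4 → sign +
signature = (3, 2, 0)

Answer: (3, 2, 0)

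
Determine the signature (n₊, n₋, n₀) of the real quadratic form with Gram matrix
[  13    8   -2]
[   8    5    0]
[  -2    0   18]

Answer: (2, 1, 0)

Derivation:
step 0: pivot 13 → sign +
step 1: pivot 1/13 → sign +
step 2: pivot -2 → sign −
signature = (2, 1, 0)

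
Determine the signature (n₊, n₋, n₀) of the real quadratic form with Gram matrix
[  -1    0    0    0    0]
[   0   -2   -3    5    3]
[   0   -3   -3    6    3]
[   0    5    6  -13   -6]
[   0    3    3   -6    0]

step 0: pivot -1 → sign −
step 1: pivot -2 → sign −
step 2: pivot 3/2 → sign +
step 3: pivot -2 → sign −
step 4: pivot 3 → sign +
signature = (2, 3, 0)

Answer: (2, 3, 0)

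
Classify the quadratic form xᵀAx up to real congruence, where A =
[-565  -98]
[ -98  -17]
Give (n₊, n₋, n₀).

Answer: (0, 2, 0)

Derivation:
step 0: pivot -565 → sign −
step 1: pivot -1/565 → sign −
signature = (0, 2, 0)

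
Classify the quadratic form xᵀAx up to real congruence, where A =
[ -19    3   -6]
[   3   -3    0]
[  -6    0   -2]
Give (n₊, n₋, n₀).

step 0: pivot -19 → sign −
step 1: pivot -48/19 → sign −
step 2: pivot 1/4 → sign +
signature = (1, 2, 0)

Answer: (1, 2, 0)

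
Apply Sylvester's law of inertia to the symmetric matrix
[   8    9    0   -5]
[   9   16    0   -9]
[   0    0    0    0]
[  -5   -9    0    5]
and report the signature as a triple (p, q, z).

step 0: pivot 8 → sign +
step 1: pivot 47/8 → sign +
step 2: pivot -3/47 → sign −
step 3: row/col 3 already zero → sign 0
signature = (2, 1, 1)

Answer: (2, 1, 1)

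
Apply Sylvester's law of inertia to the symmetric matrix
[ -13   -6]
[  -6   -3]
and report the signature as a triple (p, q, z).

Answer: (0, 2, 0)

Derivation:
step 0: pivot -13 → sign −
step 1: pivot -3/13 → sign −
signature = (0, 2, 0)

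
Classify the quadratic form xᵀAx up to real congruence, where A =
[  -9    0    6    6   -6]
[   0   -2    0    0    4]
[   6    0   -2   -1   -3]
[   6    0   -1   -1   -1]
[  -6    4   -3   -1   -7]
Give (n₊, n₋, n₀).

step 0: pivot -9 → sign −
step 1: pivot -2 → sign −
step 2: pivot 2 → sign +
step 3: pivot -3/2 → sign −
step 4: pivot 2/3 → sign +
signature = (2, 3, 0)

Answer: (2, 3, 0)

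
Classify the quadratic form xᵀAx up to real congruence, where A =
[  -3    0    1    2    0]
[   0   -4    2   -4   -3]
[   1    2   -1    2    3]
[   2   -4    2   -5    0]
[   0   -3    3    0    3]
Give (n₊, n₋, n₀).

Answer: (1, 4, 0)

Derivation:
step 0: pivot -3 → sign −
step 1: pivot -4 → sign −
step 2: pivot 1/3 → sign +
step 3: pivot -1 → sign −
step 4: pivot -3/2 → sign −
signature = (1, 4, 0)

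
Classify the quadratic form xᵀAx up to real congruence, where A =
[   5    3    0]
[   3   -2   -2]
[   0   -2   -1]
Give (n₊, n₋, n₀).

Answer: (2, 1, 0)

Derivation:
step 0: pivot 5 → sign +
step 1: pivot -19/5 → sign −
step 2: pivot 1/19 → sign +
signature = (2, 1, 0)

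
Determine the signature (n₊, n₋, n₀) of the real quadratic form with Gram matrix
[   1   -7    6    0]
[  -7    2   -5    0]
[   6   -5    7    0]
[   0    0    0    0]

Answer: (2, 1, 1)

Derivation:
step 0: pivot 1 → sign +
step 1: pivot -47 → sign −
step 2: pivot 6/47 → sign +
step 3: row/col 3 already zero → sign 0
signature = (2, 1, 1)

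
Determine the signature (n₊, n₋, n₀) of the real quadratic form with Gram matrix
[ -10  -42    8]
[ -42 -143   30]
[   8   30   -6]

step 0: pivot -10 → sign −
step 1: pivot 167/5 → sign +
step 2: pivot 2/167 → sign +
signature = (2, 1, 0)

Answer: (2, 1, 0)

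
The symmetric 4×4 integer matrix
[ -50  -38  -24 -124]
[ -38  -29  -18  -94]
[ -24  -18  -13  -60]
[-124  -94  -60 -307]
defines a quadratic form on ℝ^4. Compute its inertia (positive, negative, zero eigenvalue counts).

step 0: pivot -50 → sign −
step 1: pivot -3/25 → sign −
step 2: pivot -1 → sign −
step 3: pivot 1 → sign +
signature = (1, 3, 0)

Answer: (1, 3, 0)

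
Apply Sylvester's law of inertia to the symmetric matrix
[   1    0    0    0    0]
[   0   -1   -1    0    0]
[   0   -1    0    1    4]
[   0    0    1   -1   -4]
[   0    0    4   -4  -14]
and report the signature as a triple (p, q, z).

Answer: (3, 2, 0)

Derivation:
step 0: pivot 1 → sign +
step 1: pivot -1 → sign −
step 2: pivot 1 → sign +
step 3: pivot -2 → sign −
step 4: pivot 2 → sign +
signature = (3, 2, 0)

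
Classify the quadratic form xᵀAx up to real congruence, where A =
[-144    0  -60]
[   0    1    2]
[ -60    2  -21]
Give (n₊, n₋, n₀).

step 0: pivot -144 → sign −
step 1: pivot 1 → sign +
step 2: row/col 2 already zero → sign 0
signature = (1, 1, 1)

Answer: (1, 1, 1)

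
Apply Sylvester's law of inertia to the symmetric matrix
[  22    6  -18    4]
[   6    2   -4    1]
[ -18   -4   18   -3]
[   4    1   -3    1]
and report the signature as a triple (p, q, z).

step 0: pivot 22 → sign +
step 1: pivot 4/11 → sign +
step 2: pivot 1 → sign +
step 3: row/col 3 already zero → sign 0
signature = (3, 0, 1)

Answer: (3, 0, 1)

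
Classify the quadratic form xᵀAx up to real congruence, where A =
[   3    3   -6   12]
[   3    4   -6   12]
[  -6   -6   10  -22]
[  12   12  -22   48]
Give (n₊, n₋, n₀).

step 0: pivot 3 → sign +
step 1: pivot 1 → sign +
step 2: pivot -2 → sign −
step 3: pivot 2 → sign +
signature = (3, 1, 0)

Answer: (3, 1, 0)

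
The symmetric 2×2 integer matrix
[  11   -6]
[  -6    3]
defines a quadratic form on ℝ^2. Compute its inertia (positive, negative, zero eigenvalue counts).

step 0: pivot 11 → sign +
step 1: pivot -3/11 → sign −
signature = (1, 1, 0)

Answer: (1, 1, 0)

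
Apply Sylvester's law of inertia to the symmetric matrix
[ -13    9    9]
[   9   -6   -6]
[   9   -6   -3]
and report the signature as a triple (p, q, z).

Answer: (2, 1, 0)

Derivation:
step 0: pivot -13 → sign −
step 1: pivot 3/13 → sign +
step 2: pivot 3 → sign +
signature = (2, 1, 0)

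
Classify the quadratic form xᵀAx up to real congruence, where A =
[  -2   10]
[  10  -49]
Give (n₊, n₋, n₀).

Answer: (1, 1, 0)

Derivation:
step 0: pivot -2 → sign −
step 1: pivot 1 → sign +
signature = (1, 1, 0)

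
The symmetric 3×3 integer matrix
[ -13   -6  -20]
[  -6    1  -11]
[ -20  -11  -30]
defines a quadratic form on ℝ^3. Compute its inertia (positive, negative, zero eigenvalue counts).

step 0: pivot -13 → sign −
step 1: pivot 49/13 → sign +
step 2: pivot -3/49 → sign −
signature = (1, 2, 0)

Answer: (1, 2, 0)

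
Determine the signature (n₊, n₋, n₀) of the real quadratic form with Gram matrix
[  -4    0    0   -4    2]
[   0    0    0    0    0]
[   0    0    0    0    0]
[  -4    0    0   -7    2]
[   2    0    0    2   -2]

step 0: pivot -4 → sign −
step 1: pivot -3 → sign −
step 2: pivot -1 → sign −
step 3: row/col 3 already zero → sign 0
step 4: row/col 4 already zero → sign 0
signature = (0, 3, 2)

Answer: (0, 3, 2)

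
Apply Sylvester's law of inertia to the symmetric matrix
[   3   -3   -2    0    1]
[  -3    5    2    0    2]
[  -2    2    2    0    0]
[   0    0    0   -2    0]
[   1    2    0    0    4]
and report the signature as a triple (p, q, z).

Answer: (3, 2, 0)

Derivation:
step 0: pivot 3 → sign +
step 1: pivot 2 → sign +
step 2: pivot 2/3 → sign +
step 3: pivot -2 → sign −
step 4: pivot -3/2 → sign −
signature = (3, 2, 0)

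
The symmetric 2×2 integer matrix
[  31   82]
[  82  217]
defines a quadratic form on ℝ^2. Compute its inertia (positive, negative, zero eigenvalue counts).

step 0: pivot 31 → sign +
step 1: pivot 3/31 → sign +
signature = (2, 0, 0)

Answer: (2, 0, 0)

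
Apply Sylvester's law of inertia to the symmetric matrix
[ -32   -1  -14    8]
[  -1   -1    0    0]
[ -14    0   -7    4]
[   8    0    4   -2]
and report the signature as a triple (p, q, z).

Answer: (1, 3, 0)

Derivation:
step 0: pivot -32 → sign −
step 1: pivot -31/32 → sign −
step 2: pivot -21/31 → sign −
step 3: pivot 2/7 → sign +
signature = (1, 3, 0)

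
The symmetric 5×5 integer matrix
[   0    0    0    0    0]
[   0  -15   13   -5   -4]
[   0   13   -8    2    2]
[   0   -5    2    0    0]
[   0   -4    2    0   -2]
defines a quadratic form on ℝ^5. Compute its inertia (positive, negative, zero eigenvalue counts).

Answer: (2, 2, 1)

Derivation:
step 0: pivot -15 → sign −
step 1: pivot 49/15 → sign +
step 2: pivot -78/49 → sign −
step 3: pivot 2/39 → sign +
step 4: row/col 4 already zero → sign 0
signature = (2, 2, 1)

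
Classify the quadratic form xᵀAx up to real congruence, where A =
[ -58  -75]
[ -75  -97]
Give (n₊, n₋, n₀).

Answer: (0, 2, 0)

Derivation:
step 0: pivot -58 → sign −
step 1: pivot -1/58 → sign −
signature = (0, 2, 0)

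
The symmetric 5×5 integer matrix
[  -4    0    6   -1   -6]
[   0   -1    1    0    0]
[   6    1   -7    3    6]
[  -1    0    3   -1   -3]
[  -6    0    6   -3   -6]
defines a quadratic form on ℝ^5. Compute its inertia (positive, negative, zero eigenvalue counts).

step 0: pivot -4 → sign −
step 1: pivot -1 → sign −
step 2: pivot 3 → sign +
step 3: pivot -3/2 → sign −
step 4: row/col 4 already zero → sign 0
signature = (1, 3, 1)

Answer: (1, 3, 1)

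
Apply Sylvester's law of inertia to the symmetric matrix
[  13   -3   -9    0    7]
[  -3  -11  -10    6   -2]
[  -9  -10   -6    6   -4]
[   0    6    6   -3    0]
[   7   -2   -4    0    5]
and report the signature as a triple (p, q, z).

step 0: pivot 13 → sign +
step 1: pivot -152/13 → sign −
step 2: pivot 37/152 → sign +
step 3: pivot -3/37 → sign −
step 4: pivot 3 → sign +
signature = (3, 2, 0)

Answer: (3, 2, 0)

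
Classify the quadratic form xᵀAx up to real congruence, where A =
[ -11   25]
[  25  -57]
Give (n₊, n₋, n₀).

Answer: (0, 2, 0)

Derivation:
step 0: pivot -11 → sign −
step 1: pivot -2/11 → sign −
signature = (0, 2, 0)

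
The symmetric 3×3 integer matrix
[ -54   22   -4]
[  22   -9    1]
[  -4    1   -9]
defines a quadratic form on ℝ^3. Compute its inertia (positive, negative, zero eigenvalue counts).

step 0: pivot -54 → sign −
step 1: pivot -1/27 → sign −
step 2: pivot 2 → sign +
signature = (1, 2, 0)

Answer: (1, 2, 0)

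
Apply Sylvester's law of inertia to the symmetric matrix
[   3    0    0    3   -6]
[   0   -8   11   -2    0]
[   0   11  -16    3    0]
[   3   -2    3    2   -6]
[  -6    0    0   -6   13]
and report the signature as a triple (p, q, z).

Answer: (2, 3, 0)

Derivation:
step 0: pivot 3 → sign +
step 1: pivot -8 → sign −
step 2: pivot -7/8 → sign −
step 3: pivot -3/7 → sign −
step 4: pivot 1 → sign +
signature = (2, 3, 0)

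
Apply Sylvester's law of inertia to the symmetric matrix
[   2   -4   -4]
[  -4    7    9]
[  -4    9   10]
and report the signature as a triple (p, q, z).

Answer: (2, 1, 0)

Derivation:
step 0: pivot 2 → sign +
step 1: pivot -1 → sign −
step 2: pivot 3 → sign +
signature = (2, 1, 0)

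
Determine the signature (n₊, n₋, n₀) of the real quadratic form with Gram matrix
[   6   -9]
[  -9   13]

step 0: pivot 6 → sign +
step 1: pivot -1/2 → sign −
signature = (1, 1, 0)

Answer: (1, 1, 0)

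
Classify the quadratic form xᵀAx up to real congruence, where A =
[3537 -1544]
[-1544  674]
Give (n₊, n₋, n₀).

Answer: (2, 0, 0)

Derivation:
step 0: pivot 3537 → sign +
step 1: pivot 2/3537 → sign +
signature = (2, 0, 0)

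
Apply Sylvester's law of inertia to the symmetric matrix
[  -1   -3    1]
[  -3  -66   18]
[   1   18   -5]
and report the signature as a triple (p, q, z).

Answer: (0, 3, 0)

Derivation:
step 0: pivot -1 → sign −
step 1: pivot -57 → sign −
step 2: pivot -1/19 → sign −
signature = (0, 3, 0)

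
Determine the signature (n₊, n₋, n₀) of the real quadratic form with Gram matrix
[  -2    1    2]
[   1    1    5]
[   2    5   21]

step 0: pivot -2 → sign −
step 1: pivot 3/2 → sign +
step 2: pivot -1 → sign −
signature = (1, 2, 0)

Answer: (1, 2, 0)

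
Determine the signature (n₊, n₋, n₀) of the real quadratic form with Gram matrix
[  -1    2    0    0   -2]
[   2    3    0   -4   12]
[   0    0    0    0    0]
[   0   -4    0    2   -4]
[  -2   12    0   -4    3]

step 0: pivot -1 → sign −
step 1: pivot 7 → sign +
step 2: pivot -2/7 → sign −
step 3: pivot -1 → sign −
step 4: row/col 4 already zero → sign 0
signature = (1, 3, 1)

Answer: (1, 3, 1)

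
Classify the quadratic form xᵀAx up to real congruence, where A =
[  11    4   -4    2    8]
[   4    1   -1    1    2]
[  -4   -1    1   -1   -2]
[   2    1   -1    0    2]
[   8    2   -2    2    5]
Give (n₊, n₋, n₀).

Answer: (2, 2, 1)

Derivation:
step 0: pivot 11 → sign +
step 1: pivot -5/11 → sign −
step 2: pivot -1/5 → sign −
step 3: pivot 1 → sign +
step 4: row/col 4 already zero → sign 0
signature = (2, 2, 1)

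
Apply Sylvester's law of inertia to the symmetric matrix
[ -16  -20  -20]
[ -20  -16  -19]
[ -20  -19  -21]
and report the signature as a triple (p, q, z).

Answer: (1, 1, 1)

Derivation:
step 0: pivot -16 → sign −
step 1: pivot 9 → sign +
step 2: row/col 2 already zero → sign 0
signature = (1, 1, 1)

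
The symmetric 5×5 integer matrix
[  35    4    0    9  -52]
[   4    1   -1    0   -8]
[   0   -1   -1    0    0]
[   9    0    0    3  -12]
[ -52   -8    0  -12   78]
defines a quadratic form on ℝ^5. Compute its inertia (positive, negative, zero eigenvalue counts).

Answer: (2, 2, 1)

Derivation:
step 0: pivot 35 → sign +
step 1: pivot 19/35 → sign +
step 2: pivot -54/19 → sign −
step 3: pivot -2 → sign −
step 4: row/col 4 already zero → sign 0
signature = (2, 2, 1)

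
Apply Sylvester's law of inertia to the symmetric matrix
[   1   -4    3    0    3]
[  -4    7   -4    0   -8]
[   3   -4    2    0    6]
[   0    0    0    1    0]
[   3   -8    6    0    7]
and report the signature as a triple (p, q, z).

step 0: pivot 1 → sign +
step 1: pivot -9 → sign −
step 2: pivot 1/9 → sign +
step 3: pivot 1 → sign +
step 4: pivot -3 → sign −
signature = (3, 2, 0)

Answer: (3, 2, 0)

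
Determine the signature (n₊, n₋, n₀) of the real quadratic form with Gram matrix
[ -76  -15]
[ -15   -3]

step 0: pivot -76 → sign −
step 1: pivot -3/76 → sign −
signature = (0, 2, 0)

Answer: (0, 2, 0)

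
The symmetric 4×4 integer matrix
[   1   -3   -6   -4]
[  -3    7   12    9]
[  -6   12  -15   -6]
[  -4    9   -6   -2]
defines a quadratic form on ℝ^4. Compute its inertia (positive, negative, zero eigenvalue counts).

step 0: pivot 1 → sign +
step 1: pivot -2 → sign −
step 2: pivot -33 → sign −
step 3: pivot -3/22 → sign −
signature = (1, 3, 0)

Answer: (1, 3, 0)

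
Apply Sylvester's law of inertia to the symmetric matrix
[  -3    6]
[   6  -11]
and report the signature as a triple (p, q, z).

step 0: pivot -3 → sign −
step 1: pivot 1 → sign +
signature = (1, 1, 0)

Answer: (1, 1, 0)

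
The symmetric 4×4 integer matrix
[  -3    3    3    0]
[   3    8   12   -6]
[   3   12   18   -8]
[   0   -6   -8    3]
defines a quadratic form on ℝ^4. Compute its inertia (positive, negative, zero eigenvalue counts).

Answer: (2, 2, 0)

Derivation:
step 0: pivot -3 → sign −
step 1: pivot 11 → sign +
step 2: pivot 6/11 → sign +
step 3: pivot -1/3 → sign −
signature = (2, 2, 0)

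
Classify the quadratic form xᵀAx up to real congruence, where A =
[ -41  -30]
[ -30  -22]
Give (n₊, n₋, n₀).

Answer: (0, 2, 0)

Derivation:
step 0: pivot -41 → sign −
step 1: pivot -2/41 → sign −
signature = (0, 2, 0)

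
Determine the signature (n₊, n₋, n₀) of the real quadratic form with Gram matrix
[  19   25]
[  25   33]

Answer: (2, 0, 0)

Derivation:
step 0: pivot 19 → sign +
step 1: pivot 2/19 → sign +
signature = (2, 0, 0)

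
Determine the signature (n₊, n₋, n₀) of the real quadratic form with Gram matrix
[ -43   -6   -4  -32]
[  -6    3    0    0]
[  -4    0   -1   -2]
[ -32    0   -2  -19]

step 0: pivot -43 → sign −
step 1: pivot 165/43 → sign +
step 2: pivot -39/55 → sign −
step 3: pivot -3/13 → sign −
signature = (1, 3, 0)

Answer: (1, 3, 0)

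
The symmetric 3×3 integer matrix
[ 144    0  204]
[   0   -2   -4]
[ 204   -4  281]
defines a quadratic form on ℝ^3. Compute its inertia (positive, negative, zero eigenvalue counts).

step 0: pivot 144 → sign +
step 1: pivot -2 → sign −
step 2: row/col 2 already zero → sign 0
signature = (1, 1, 1)

Answer: (1, 1, 1)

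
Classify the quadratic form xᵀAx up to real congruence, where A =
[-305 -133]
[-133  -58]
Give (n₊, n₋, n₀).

Answer: (0, 2, 0)

Derivation:
step 0: pivot -305 → sign −
step 1: pivot -1/305 → sign −
signature = (0, 2, 0)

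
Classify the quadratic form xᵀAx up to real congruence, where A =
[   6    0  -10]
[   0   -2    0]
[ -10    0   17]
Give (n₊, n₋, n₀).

step 0: pivot 6 → sign +
step 1: pivot -2 → sign −
step 2: pivot 1/3 → sign +
signature = (2, 1, 0)

Answer: (2, 1, 0)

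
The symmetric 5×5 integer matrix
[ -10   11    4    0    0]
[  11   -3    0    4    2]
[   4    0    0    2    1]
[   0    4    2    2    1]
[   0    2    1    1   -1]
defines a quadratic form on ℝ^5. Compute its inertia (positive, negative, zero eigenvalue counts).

Answer: (2, 3, 0)

Derivation:
step 0: pivot -10 → sign −
step 1: pivot 91/10 → sign +
step 2: pivot -48/91 → sign −
step 3: pivot 1/4 → sign +
step 4: pivot -3/2 → sign −
signature = (2, 3, 0)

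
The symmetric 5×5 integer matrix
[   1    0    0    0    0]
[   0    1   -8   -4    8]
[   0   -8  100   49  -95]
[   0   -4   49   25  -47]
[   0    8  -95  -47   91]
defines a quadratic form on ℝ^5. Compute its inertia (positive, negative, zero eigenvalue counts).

step 0: pivot 1 → sign +
step 1: pivot 1 → sign +
step 2: pivot 36 → sign +
step 3: pivot 35/36 → sign +
step 4: pivot 6/35 → sign +
signature = (5, 0, 0)

Answer: (5, 0, 0)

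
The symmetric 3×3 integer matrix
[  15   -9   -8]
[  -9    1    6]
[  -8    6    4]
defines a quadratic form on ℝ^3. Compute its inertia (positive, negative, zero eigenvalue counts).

Answer: (2, 1, 0)

Derivation:
step 0: pivot 15 → sign +
step 1: pivot -22/5 → sign −
step 2: pivot 2/33 → sign +
signature = (2, 1, 0)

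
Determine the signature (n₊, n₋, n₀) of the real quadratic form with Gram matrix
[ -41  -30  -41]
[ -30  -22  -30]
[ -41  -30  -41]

step 0: pivot -41 → sign −
step 1: pivot -2/41 → sign −
step 2: row/col 2 already zero → sign 0
signature = (0, 2, 1)

Answer: (0, 2, 1)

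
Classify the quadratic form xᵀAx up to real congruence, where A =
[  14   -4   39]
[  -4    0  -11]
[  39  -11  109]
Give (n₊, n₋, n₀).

Answer: (2, 1, 0)

Derivation:
step 0: pivot 14 → sign +
step 1: pivot -8/7 → sign −
step 2: pivot 3/8 → sign +
signature = (2, 1, 0)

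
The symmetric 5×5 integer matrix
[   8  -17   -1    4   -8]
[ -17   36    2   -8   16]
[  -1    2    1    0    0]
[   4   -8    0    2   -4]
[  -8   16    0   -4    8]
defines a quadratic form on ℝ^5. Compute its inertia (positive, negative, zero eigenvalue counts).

step 0: pivot 8 → sign +
step 1: pivot -1/8 → sign −
step 2: pivot 1 → sign +
step 3: pivot 2 → sign +
step 4: row/col 4 already zero → sign 0
signature = (3, 1, 1)

Answer: (3, 1, 1)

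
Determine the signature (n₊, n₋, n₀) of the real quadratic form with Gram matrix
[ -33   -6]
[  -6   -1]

step 0: pivot -33 → sign −
step 1: pivot 1/11 → sign +
signature = (1, 1, 0)

Answer: (1, 1, 0)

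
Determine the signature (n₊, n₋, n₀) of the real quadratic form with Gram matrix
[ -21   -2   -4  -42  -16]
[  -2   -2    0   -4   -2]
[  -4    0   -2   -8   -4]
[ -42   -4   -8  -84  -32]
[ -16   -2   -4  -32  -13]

step 0: pivot -21 → sign −
step 1: pivot -38/21 → sign −
step 2: pivot -22/19 → sign −
step 3: pivot 3/11 → sign +
step 4: row/col 4 already zero → sign 0
signature = (1, 3, 1)

Answer: (1, 3, 1)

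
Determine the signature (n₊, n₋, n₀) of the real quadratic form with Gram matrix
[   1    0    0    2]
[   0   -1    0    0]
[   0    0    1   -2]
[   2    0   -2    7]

step 0: pivot 1 → sign +
step 1: pivot -1 → sign −
step 2: pivot 1 → sign +
step 3: pivot -1 → sign −
signature = (2, 2, 0)

Answer: (2, 2, 0)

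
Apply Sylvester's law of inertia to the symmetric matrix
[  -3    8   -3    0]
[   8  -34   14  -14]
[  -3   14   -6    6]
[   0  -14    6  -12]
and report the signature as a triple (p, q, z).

step 0: pivot -3 → sign −
step 1: pivot -38/3 → sign −
step 2: pivot -3/19 → sign −
step 3: pivot 6 → sign +
signature = (1, 3, 0)

Answer: (1, 3, 0)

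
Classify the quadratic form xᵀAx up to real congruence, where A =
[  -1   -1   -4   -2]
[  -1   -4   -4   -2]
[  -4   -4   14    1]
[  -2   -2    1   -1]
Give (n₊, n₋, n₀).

step 0: pivot -1 → sign −
step 1: pivot -3 → sign −
step 2: pivot 30 → sign +
step 3: pivot 3/10 → sign +
signature = (2, 2, 0)

Answer: (2, 2, 0)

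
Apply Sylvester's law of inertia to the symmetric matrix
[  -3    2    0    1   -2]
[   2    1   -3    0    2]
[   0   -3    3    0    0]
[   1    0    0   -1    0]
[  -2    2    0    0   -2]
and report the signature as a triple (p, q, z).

step 0: pivot -3 → sign −
step 1: pivot 7/3 → sign +
step 2: pivot -6/7 → sign −
step 3: row/col 3 already zero → sign 0
step 4: row/col 4 already zero → sign 0
signature = (1, 2, 2)

Answer: (1, 2, 2)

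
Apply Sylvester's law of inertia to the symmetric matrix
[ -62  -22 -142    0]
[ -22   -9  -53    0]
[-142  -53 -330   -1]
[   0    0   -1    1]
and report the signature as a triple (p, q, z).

Answer: (1, 3, 0)

Derivation:
step 0: pivot -62 → sign −
step 1: pivot -37/31 → sign −
step 2: pivot 35/37 → sign +
step 3: pivot -2/35 → sign −
signature = (1, 3, 0)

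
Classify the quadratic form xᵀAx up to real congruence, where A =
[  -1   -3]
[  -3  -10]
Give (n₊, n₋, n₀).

Answer: (0, 2, 0)

Derivation:
step 0: pivot -1 → sign −
step 1: pivot -1 → sign −
signature = (0, 2, 0)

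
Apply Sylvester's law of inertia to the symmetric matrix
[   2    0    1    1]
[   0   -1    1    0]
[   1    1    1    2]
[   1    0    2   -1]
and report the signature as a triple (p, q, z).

step 0: pivot 2 → sign +
step 1: pivot -1 → sign −
step 2: pivot 3/2 → sign +
step 3: pivot -3 → sign −
signature = (2, 2, 0)

Answer: (2, 2, 0)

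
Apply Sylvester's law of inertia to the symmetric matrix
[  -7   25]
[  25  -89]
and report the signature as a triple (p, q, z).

Answer: (1, 1, 0)

Derivation:
step 0: pivot -7 → sign −
step 1: pivot 2/7 → sign +
signature = (1, 1, 0)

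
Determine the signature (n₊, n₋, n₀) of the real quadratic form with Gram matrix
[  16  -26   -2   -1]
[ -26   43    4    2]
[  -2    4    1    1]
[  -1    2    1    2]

step 0: pivot 16 → sign +
step 1: pivot 3/4 → sign +
step 2: pivot 7/4 → sign +
step 3: pivot -1/7 → sign −
signature = (3, 1, 0)

Answer: (3, 1, 0)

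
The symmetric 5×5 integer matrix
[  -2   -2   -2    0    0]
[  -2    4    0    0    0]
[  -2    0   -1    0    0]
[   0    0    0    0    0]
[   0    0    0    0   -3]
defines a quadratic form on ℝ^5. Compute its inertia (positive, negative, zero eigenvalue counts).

Answer: (2, 2, 1)

Derivation:
step 0: pivot -2 → sign −
step 1: pivot 6 → sign +
step 2: pivot 1/3 → sign +
step 3: pivot -3 → sign −
step 4: row/col 4 already zero → sign 0
signature = (2, 2, 1)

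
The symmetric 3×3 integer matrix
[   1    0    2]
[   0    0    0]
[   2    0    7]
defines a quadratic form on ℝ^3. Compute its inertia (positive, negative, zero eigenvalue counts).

Answer: (2, 0, 1)

Derivation:
step 0: pivot 1 → sign +
step 1: pivot 3 → sign +
step 2: row/col 2 already zero → sign 0
signature = (2, 0, 1)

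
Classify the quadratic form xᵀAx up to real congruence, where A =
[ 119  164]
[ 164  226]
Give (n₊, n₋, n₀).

Answer: (1, 1, 0)

Derivation:
step 0: pivot 119 → sign +
step 1: pivot -2/119 → sign −
signature = (1, 1, 0)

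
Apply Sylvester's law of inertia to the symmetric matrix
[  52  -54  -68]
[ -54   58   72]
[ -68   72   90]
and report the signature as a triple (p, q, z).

Answer: (3, 0, 0)

Derivation:
step 0: pivot 52 → sign +
step 1: pivot 25/13 → sign +
step 2: pivot 2/25 → sign +
signature = (3, 0, 0)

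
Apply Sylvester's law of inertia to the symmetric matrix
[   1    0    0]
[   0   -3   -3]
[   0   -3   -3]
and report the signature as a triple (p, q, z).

Answer: (1, 1, 1)

Derivation:
step 0: pivot 1 → sign +
step 1: pivot -3 → sign −
step 2: row/col 2 already zero → sign 0
signature = (1, 1, 1)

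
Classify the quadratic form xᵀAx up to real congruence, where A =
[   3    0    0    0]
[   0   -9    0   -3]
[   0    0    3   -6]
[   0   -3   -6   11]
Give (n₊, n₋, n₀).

step 0: pivot 3 → sign +
step 1: pivot -9 → sign −
step 2: pivot 3 → sign +
step 3: row/col 3 already zero → sign 0
signature = (2, 1, 1)

Answer: (2, 1, 1)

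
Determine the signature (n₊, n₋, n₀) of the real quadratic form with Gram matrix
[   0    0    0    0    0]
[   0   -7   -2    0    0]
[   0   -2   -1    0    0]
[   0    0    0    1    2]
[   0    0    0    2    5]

step 0: pivot -7 → sign −
step 1: pivot -3/7 → sign −
step 2: pivot 1 → sign +
step 3: pivot 1 → sign +
step 4: row/col 4 already zero → sign 0
signature = (2, 2, 1)

Answer: (2, 2, 1)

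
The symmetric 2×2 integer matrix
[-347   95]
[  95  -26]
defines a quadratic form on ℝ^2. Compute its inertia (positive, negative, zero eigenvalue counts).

step 0: pivot -347 → sign −
step 1: pivot 3/347 → sign +
signature = (1, 1, 0)

Answer: (1, 1, 0)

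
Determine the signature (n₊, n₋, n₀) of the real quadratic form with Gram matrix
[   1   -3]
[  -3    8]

Answer: (1, 1, 0)

Derivation:
step 0: pivot 1 → sign +
step 1: pivot -1 → sign −
signature = (1, 1, 0)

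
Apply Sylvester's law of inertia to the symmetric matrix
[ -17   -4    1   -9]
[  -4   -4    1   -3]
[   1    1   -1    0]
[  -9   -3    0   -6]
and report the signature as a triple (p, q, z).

Answer: (0, 4, 0)

Derivation:
step 0: pivot -17 → sign −
step 1: pivot -52/17 → sign −
step 2: pivot -3/4 → sign −
step 3: pivot -3/13 → sign −
signature = (0, 4, 0)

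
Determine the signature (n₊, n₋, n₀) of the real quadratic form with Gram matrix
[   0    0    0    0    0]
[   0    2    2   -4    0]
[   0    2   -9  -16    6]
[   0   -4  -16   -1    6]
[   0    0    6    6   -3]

Answer: (3, 1, 1)

Derivation:
step 0: pivot 2 → sign +
step 1: pivot -11 → sign −
step 2: pivot 45/11 → sign +
step 3: pivot 1/5 → sign +
step 4: row/col 4 already zero → sign 0
signature = (3, 1, 1)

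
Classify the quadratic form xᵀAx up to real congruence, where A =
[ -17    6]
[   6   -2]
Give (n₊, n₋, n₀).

step 0: pivot -17 → sign −
step 1: pivot 2/17 → sign +
signature = (1, 1, 0)

Answer: (1, 1, 0)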